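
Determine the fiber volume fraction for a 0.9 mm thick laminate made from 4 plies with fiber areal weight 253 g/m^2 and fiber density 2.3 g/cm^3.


Vf = n * FAW / (rho_f * h * 1000) = 4 * 253 / (2.3 * 0.9 * 1000) = 0.4889

0.4889


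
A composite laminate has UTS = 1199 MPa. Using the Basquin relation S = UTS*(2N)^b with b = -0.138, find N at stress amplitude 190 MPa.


N = 0.5 * (S/UTS)^(1/b) = 0.5 * (190/1199)^(1/-0.138) = 313723.2364 cycles

313723.2364 cycles


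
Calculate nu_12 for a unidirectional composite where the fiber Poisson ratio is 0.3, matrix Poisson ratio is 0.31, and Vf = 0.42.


nu_12 = nu_f*Vf + nu_m*(1-Vf) = 0.3*0.42 + 0.31*0.58 = 0.3058

0.3058


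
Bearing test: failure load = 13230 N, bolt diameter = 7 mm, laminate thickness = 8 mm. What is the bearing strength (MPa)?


sigma_br = F/(d*h) = 13230/(7*8) = 236.3 MPa

236.3 MPa


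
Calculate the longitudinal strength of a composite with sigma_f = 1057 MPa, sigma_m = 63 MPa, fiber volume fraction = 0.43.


sigma_1 = sigma_f*Vf + sigma_m*(1-Vf) = 1057*0.43 + 63*0.57 = 490.4 MPa

490.4 MPa


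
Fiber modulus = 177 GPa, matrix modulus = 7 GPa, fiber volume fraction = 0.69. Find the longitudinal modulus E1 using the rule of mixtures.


E1 = Ef*Vf + Em*(1-Vf) = 177*0.69 + 7*0.31 = 124.3 GPa

124.3 GPa


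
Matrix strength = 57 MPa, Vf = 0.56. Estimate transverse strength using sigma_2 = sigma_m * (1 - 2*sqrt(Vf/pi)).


factor = 1 - 2*sqrt(0.56/pi) = 0.1556
sigma_2 = 57 * 0.1556 = 8.87 MPa

8.87 MPa


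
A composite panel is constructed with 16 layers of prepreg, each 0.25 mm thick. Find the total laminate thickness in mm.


h = n * t_ply = 16 * 0.25 = 4.0 mm

4.0 mm


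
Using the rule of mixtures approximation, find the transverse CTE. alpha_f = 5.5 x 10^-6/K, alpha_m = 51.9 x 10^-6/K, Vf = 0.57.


alpha_2 = alpha_f*Vf + alpha_m*(1-Vf) = 5.5*0.57 + 51.9*0.43 = 25.5 x 10^-6/K

25.5 x 10^-6/K


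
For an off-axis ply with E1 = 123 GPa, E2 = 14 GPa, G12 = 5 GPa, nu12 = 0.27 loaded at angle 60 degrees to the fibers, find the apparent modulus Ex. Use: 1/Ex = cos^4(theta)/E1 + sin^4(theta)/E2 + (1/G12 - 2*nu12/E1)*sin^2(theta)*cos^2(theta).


cos^4(60) = 0.0625, sin^4(60) = 0.5625, sin^2(60)*cos^2(60) = 0.1875
1/G12 - 2*nu12/E1 = 1/5 - 2*0.27/123 = 0.19561 GPa^-1
1/Ex = 0.0625/123 + 0.5625/14 + 0.19561*0.1875 = 0.0773635 GPa^-1
Ex = 12.93 GPa

12.93 GPa


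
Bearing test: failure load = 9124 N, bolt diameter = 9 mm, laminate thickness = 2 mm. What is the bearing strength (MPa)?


sigma_br = F/(d*h) = 9124/(9*2) = 506.9 MPa

506.9 MPa


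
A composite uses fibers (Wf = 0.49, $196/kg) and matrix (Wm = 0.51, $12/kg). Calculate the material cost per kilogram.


Cost = cost_f*Wf + cost_m*Wm = 196*0.49 + 12*0.51 = $102.16/kg

$102.16/kg


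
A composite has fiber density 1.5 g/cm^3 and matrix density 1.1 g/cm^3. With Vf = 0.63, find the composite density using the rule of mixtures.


rho_c = rho_f*Vf + rho_m*(1-Vf) = 1.5*0.63 + 1.1*0.37 = 1.352 g/cm^3

1.352 g/cm^3


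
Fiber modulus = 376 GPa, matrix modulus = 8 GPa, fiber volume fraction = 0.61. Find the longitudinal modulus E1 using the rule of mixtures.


E1 = Ef*Vf + Em*(1-Vf) = 376*0.61 + 8*0.39 = 232.48 GPa

232.48 GPa


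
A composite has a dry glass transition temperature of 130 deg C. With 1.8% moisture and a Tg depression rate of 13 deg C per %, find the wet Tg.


Tg_wet = Tg_dry - k*moisture = 130 - 13*1.8 = 106.6 deg C

106.6 deg C


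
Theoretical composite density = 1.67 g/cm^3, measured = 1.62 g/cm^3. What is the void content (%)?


Void% = (rho_theo - rho_actual)/rho_theo * 100 = (1.67 - 1.62)/1.67 * 100 = 2.99%

2.99%


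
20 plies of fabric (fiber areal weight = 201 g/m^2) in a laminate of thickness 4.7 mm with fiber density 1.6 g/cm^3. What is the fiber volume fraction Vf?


Vf = n * FAW / (rho_f * h * 1000) = 20 * 201 / (1.6 * 4.7 * 1000) = 0.5346

0.5346


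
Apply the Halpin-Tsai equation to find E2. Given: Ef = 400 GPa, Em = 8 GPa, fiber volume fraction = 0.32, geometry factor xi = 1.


eta = (Ef/Em - 1)/(Ef/Em + xi) = (50.0 - 1)/(50.0 + 1) = 0.9608
E2 = Em*(1+xi*eta*Vf)/(1-eta*Vf) = 15.1 GPa

15.1 GPa


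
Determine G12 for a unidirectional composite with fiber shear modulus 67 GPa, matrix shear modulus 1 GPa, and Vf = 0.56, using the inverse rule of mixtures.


1/G12 = Vf/Gf + (1-Vf)/Gm = 0.56/67 + 0.44/1
G12 = 2.23 GPa

2.23 GPa


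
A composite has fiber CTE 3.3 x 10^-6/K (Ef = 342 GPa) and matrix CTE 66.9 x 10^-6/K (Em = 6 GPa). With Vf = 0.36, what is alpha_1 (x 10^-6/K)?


E1 = Ef*Vf + Em*(1-Vf) = 126.96
alpha_1 = (alpha_f*Ef*Vf + alpha_m*Em*(1-Vf))/E1 = 5.22 x 10^-6/K

5.22 x 10^-6/K


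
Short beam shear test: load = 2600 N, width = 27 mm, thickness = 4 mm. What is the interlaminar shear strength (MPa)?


ILSS = 3F/(4bh) = 3*2600/(4*27*4) = 18.06 MPa

18.06 MPa


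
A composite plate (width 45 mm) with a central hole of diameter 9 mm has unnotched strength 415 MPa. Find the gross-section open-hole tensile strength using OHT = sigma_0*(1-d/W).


OHT = sigma_0*(1-d/W) = 415*(1-9/45) = 332.0 MPa

332.0 MPa


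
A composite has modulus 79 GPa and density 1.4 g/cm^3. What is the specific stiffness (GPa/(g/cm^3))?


Specific stiffness = E/rho = 79/1.4 = 56.4 GPa/(g/cm^3)

56.4 GPa/(g/cm^3)


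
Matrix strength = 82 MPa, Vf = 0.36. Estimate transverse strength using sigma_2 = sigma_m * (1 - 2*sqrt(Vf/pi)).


factor = 1 - 2*sqrt(0.36/pi) = 0.323
sigma_2 = 82 * 0.323 = 26.48 MPa

26.48 MPa


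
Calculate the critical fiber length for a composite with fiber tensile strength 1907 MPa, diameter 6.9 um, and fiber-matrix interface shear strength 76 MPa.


Lc = sigma_f * d / (2 * tau_i) = 1907 * 6.9 / (2 * 76) = 86.6 um

86.6 um


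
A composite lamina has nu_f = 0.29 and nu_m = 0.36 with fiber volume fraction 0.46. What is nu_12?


nu_12 = nu_f*Vf + nu_m*(1-Vf) = 0.29*0.46 + 0.36*0.54 = 0.3278

0.3278


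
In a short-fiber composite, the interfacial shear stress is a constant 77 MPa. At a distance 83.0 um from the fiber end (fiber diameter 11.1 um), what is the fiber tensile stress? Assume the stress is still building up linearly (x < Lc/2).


Force balance: sigma_f * (pi*d^2/4) = tau * (pi*d) * x  ->  sigma_f = 4 * tau * x / d
sigma_f = 4 * 77 * 83.0 / 11.1 = 2303.1 MPa

2303.1 MPa


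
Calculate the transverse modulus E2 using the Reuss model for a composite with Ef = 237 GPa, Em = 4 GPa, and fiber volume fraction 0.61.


1/E2 = Vf/Ef + (1-Vf)/Em = 0.61/237 + 0.39/4
E2 = 9.99 GPa

9.99 GPa


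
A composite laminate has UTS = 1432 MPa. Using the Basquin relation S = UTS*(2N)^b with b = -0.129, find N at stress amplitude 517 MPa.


N = 0.5 * (S/UTS)^(1/b) = 0.5 * (517/1432)^(1/-0.129) = 1345.3465 cycles

1345.3465 cycles


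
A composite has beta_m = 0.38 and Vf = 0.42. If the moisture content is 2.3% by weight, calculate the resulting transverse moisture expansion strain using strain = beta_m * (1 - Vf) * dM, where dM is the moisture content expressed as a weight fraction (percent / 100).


dM = 2.3/100 = 0.023
strain = beta_m * (1-Vf) * dM = 0.38 * 0.58 * 0.023 = 0.0050692

0.0050692


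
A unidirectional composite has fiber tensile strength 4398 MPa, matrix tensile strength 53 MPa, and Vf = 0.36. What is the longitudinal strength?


sigma_1 = sigma_f*Vf + sigma_m*(1-Vf) = 4398*0.36 + 53*0.64 = 1617.2 MPa

1617.2 MPa


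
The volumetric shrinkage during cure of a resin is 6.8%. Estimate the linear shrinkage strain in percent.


Linear shrinkage ≈ vol_shrink/3 = 6.8/3 = 2.267%

2.267%


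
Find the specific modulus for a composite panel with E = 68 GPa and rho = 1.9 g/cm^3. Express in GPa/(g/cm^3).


Specific stiffness = E/rho = 68/1.9 = 35.8 GPa/(g/cm^3)

35.8 GPa/(g/cm^3)


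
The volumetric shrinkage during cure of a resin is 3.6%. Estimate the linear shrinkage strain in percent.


Linear shrinkage ≈ vol_shrink/3 = 3.6/3 = 1.2%

1.2%


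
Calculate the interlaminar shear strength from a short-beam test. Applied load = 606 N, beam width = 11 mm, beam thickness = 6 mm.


ILSS = 3F/(4bh) = 3*606/(4*11*6) = 6.89 MPa

6.89 MPa


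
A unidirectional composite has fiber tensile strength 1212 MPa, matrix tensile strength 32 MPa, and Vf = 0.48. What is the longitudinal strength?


sigma_1 = sigma_f*Vf + sigma_m*(1-Vf) = 1212*0.48 + 32*0.52 = 598.4 MPa

598.4 MPa


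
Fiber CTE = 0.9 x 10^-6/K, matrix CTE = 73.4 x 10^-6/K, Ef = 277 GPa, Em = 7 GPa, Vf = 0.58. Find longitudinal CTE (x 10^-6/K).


E1 = Ef*Vf + Em*(1-Vf) = 163.6
alpha_1 = (alpha_f*Ef*Vf + alpha_m*Em*(1-Vf))/E1 = 2.2 x 10^-6/K

2.2 x 10^-6/K


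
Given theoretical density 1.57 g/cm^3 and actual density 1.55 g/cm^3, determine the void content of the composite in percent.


Void% = (rho_theo - rho_actual)/rho_theo * 100 = (1.57 - 1.55)/1.57 * 100 = 1.27%

1.27%


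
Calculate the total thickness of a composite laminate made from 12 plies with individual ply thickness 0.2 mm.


h = n * t_ply = 12 * 0.2 = 2.4 mm

2.4 mm


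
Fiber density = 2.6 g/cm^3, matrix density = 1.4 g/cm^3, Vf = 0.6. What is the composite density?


rho_c = rho_f*Vf + rho_m*(1-Vf) = 2.6*0.6 + 1.4*0.4 = 2.12 g/cm^3

2.12 g/cm^3


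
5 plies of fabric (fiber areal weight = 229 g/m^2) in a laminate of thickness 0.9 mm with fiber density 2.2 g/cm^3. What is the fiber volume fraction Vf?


Vf = n * FAW / (rho_f * h * 1000) = 5 * 229 / (2.2 * 0.9 * 1000) = 0.5783

0.5783


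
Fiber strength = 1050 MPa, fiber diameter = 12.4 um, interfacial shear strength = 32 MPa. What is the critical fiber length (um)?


Lc = sigma_f * d / (2 * tau_i) = 1050 * 12.4 / (2 * 32) = 203.4 um

203.4 um


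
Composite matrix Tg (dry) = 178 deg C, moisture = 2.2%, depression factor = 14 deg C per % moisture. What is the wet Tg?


Tg_wet = Tg_dry - k*moisture = 178 - 14*2.2 = 147.2 deg C

147.2 deg C


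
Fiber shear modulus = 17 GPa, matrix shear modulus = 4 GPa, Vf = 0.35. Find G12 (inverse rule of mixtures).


1/G12 = Vf/Gf + (1-Vf)/Gm = 0.35/17 + 0.65/4
G12 = 5.46 GPa

5.46 GPa


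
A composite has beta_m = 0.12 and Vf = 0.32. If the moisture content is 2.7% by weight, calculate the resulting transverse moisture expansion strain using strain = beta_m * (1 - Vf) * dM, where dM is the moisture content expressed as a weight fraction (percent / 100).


dM = 2.7/100 = 0.027
strain = beta_m * (1-Vf) * dM = 0.12 * 0.68 * 0.027 = 0.0022032

0.0022032


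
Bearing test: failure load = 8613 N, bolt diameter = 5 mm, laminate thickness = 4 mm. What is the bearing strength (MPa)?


sigma_br = F/(d*h) = 8613/(5*4) = 430.7 MPa

430.7 MPa


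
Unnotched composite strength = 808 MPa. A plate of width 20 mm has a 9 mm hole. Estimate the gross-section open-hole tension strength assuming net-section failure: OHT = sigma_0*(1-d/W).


OHT = sigma_0*(1-d/W) = 808*(1-9/20) = 444.4 MPa

444.4 MPa


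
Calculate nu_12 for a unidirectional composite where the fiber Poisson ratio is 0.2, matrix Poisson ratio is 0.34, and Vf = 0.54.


nu_12 = nu_f*Vf + nu_m*(1-Vf) = 0.2*0.54 + 0.34*0.46 = 0.2644

0.2644


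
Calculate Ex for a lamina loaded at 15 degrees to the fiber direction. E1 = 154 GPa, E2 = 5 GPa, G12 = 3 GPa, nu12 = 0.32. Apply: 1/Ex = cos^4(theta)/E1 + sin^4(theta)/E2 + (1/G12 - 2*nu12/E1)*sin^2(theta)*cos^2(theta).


cos^4(15) = 0.870513, sin^4(15) = 0.004487, sin^2(15)*cos^2(15) = 0.0625
1/G12 - 2*nu12/E1 = 1/3 - 2*0.32/154 = 0.329177 GPa^-1
1/Ex = 0.870513/154 + 0.004487/5 + 0.329177*0.0625 = 0.0271237 GPa^-1
Ex = 36.87 GPa

36.87 GPa


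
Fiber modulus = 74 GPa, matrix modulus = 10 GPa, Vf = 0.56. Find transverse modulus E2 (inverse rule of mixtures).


1/E2 = Vf/Ef + (1-Vf)/Em = 0.56/74 + 0.44/10
E2 = 19.39 GPa

19.39 GPa


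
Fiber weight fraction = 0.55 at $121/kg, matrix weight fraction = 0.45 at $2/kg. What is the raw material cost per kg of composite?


Cost = cost_f*Wf + cost_m*Wm = 121*0.55 + 2*0.45 = $67.45/kg

$67.45/kg


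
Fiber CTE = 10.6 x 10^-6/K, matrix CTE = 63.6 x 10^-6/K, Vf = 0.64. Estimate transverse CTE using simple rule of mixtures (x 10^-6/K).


alpha_2 = alpha_f*Vf + alpha_m*(1-Vf) = 10.6*0.64 + 63.6*0.36 = 29.7 x 10^-6/K

29.7 x 10^-6/K


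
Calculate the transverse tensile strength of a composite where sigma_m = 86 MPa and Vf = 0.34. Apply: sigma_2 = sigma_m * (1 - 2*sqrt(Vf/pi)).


factor = 1 - 2*sqrt(0.34/pi) = 0.342
sigma_2 = 86 * 0.342 = 29.42 MPa

29.42 MPa


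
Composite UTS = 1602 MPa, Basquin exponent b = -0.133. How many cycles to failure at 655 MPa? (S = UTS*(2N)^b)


N = 0.5 * (S/UTS)^(1/b) = 0.5 * (655/1602)^(1/-0.133) = 416.3228 cycles

416.3228 cycles


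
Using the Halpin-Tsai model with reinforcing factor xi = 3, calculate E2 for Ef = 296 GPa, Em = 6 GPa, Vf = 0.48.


eta = (Ef/Em - 1)/(Ef/Em + xi) = (49.3333 - 1)/(49.3333 + 3) = 0.9236
E2 = Em*(1+xi*eta*Vf)/(1-eta*Vf) = 25.11 GPa

25.11 GPa


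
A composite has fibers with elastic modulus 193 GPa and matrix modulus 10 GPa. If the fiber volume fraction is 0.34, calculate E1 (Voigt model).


E1 = Ef*Vf + Em*(1-Vf) = 193*0.34 + 10*0.66 = 72.22 GPa

72.22 GPa


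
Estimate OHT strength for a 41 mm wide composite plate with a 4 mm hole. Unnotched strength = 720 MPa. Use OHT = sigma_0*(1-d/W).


OHT = sigma_0*(1-d/W) = 720*(1-4/41) = 649.8 MPa

649.8 MPa


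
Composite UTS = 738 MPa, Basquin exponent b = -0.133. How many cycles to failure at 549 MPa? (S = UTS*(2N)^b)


N = 0.5 * (S/UTS)^(1/b) = 0.5 * (549/738)^(1/-0.133) = 4.6240 cycles

4.6240 cycles


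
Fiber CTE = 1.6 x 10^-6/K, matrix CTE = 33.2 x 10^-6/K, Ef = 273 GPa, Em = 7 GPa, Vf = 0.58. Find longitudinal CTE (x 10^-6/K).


E1 = Ef*Vf + Em*(1-Vf) = 161.28
alpha_1 = (alpha_f*Ef*Vf + alpha_m*Em*(1-Vf))/E1 = 2.18 x 10^-6/K

2.18 x 10^-6/K


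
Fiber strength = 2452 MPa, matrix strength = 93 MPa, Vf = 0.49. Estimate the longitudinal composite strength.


sigma_1 = sigma_f*Vf + sigma_m*(1-Vf) = 2452*0.49 + 93*0.51 = 1248.9 MPa

1248.9 MPa


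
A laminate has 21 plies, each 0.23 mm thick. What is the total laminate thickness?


h = n * t_ply = 21 * 0.23 = 4.83 mm

4.83 mm


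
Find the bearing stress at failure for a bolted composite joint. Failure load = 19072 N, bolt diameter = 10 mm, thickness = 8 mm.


sigma_br = F/(d*h) = 19072/(10*8) = 238.4 MPa

238.4 MPa


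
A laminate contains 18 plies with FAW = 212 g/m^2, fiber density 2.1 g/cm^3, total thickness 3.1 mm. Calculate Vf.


Vf = n * FAW / (rho_f * h * 1000) = 18 * 212 / (2.1 * 3.1 * 1000) = 0.5862

0.5862


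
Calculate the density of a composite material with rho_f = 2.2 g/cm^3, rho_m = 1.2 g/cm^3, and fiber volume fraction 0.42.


rho_c = rho_f*Vf + rho_m*(1-Vf) = 2.2*0.42 + 1.2*0.58 = 1.62 g/cm^3

1.62 g/cm^3


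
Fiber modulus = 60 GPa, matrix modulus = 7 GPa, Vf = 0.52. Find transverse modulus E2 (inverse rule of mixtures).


1/E2 = Vf/Ef + (1-Vf)/Em = 0.52/60 + 0.48/7
E2 = 12.95 GPa

12.95 GPa


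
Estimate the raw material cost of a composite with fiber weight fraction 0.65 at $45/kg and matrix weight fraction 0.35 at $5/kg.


Cost = cost_f*Wf + cost_m*Wm = 45*0.65 + 5*0.35 = $31.0/kg

$31.0/kg


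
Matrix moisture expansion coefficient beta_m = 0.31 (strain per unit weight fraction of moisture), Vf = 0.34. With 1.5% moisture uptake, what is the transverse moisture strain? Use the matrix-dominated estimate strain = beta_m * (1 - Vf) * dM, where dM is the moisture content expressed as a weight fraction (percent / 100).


dM = 1.5/100 = 0.015
strain = beta_m * (1-Vf) * dM = 0.31 * 0.66 * 0.015 = 0.003069

0.003069


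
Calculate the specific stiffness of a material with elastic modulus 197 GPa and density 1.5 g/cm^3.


Specific stiffness = E/rho = 197/1.5 = 131.3 GPa/(g/cm^3)

131.3 GPa/(g/cm^3)


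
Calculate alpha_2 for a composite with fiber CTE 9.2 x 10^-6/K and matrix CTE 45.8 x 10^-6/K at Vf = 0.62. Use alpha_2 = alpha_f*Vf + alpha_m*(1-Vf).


alpha_2 = alpha_f*Vf + alpha_m*(1-Vf) = 9.2*0.62 + 45.8*0.38 = 23.1 x 10^-6/K

23.1 x 10^-6/K


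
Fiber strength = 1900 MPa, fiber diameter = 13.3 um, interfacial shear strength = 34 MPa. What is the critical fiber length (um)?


Lc = sigma_f * d / (2 * tau_i) = 1900 * 13.3 / (2 * 34) = 371.6 um

371.6 um


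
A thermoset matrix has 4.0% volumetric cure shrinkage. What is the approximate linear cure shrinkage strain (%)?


Linear shrinkage ≈ vol_shrink/3 = 4.0/3 = 1.333%

1.333%


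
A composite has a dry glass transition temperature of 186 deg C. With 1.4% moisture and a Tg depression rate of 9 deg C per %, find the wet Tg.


Tg_wet = Tg_dry - k*moisture = 186 - 9*1.4 = 173.4 deg C

173.4 deg C


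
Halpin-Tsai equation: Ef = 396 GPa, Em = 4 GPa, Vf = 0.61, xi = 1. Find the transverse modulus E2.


eta = (Ef/Em - 1)/(Ef/Em + xi) = (99.0 - 1)/(99.0 + 1) = 0.98
E2 = Em*(1+xi*eta*Vf)/(1-eta*Vf) = 15.89 GPa

15.89 GPa


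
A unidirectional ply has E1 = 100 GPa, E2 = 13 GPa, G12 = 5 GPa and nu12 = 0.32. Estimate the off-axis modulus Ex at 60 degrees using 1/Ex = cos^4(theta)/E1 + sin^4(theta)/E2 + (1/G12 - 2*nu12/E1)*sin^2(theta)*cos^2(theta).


cos^4(60) = 0.0625, sin^4(60) = 0.5625, sin^2(60)*cos^2(60) = 0.1875
1/G12 - 2*nu12/E1 = 1/5 - 2*0.32/100 = 0.1936 GPa^-1
1/Ex = 0.0625/100 + 0.5625/13 + 0.1936*0.1875 = 0.0801942 GPa^-1
Ex = 12.47 GPa

12.47 GPa


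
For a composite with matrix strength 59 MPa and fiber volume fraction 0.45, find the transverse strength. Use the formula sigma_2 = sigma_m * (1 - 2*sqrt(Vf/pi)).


factor = 1 - 2*sqrt(0.45/pi) = 0.2431
sigma_2 = 59 * 0.2431 = 14.34 MPa

14.34 MPa


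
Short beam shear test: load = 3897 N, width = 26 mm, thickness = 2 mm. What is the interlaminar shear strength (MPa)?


ILSS = 3F/(4bh) = 3*3897/(4*26*2) = 56.21 MPa

56.21 MPa


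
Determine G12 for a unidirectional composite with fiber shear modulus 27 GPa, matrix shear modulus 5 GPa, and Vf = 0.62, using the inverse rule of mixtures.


1/G12 = Vf/Gf + (1-Vf)/Gm = 0.62/27 + 0.38/5
G12 = 10.1 GPa

10.1 GPa


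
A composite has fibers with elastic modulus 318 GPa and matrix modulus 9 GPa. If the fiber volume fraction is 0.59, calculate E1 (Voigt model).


E1 = Ef*Vf + Em*(1-Vf) = 318*0.59 + 9*0.41 = 191.31 GPa

191.31 GPa


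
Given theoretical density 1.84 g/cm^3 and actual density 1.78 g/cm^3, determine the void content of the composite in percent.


Void% = (rho_theo - rho_actual)/rho_theo * 100 = (1.84 - 1.78)/1.84 * 100 = 3.26%

3.26%


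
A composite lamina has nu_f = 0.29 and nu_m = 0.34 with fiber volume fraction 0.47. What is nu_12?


nu_12 = nu_f*Vf + nu_m*(1-Vf) = 0.29*0.47 + 0.34*0.53 = 0.3165

0.3165


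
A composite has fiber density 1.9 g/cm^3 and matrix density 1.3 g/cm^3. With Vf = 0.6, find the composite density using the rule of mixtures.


rho_c = rho_f*Vf + rho_m*(1-Vf) = 1.9*0.6 + 1.3*0.4 = 1.66 g/cm^3

1.66 g/cm^3


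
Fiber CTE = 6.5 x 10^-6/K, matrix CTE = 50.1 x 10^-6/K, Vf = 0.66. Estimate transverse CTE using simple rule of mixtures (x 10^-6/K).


alpha_2 = alpha_f*Vf + alpha_m*(1-Vf) = 6.5*0.66 + 50.1*0.34 = 21.3 x 10^-6/K

21.3 x 10^-6/K


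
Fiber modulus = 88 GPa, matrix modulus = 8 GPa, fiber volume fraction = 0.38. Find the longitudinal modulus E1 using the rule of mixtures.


E1 = Ef*Vf + Em*(1-Vf) = 88*0.38 + 8*0.62 = 38.4 GPa

38.4 GPa


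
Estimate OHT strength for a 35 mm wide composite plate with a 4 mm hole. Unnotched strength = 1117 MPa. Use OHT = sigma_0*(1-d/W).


OHT = sigma_0*(1-d/W) = 1117*(1-4/35) = 989.3 MPa

989.3 MPa


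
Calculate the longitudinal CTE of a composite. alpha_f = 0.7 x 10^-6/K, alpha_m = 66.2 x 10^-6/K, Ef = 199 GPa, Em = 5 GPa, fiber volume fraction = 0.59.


E1 = Ef*Vf + Em*(1-Vf) = 119.46
alpha_1 = (alpha_f*Ef*Vf + alpha_m*Em*(1-Vf))/E1 = 1.82 x 10^-6/K

1.82 x 10^-6/K


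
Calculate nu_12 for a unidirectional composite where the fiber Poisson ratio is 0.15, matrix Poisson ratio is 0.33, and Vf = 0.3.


nu_12 = nu_f*Vf + nu_m*(1-Vf) = 0.15*0.3 + 0.33*0.7 = 0.276

0.276


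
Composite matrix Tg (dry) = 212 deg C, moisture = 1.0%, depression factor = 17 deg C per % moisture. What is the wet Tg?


Tg_wet = Tg_dry - k*moisture = 212 - 17*1.0 = 195.0 deg C

195.0 deg C


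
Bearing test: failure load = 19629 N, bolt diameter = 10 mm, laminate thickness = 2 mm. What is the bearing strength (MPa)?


sigma_br = F/(d*h) = 19629/(10*2) = 981.5 MPa

981.5 MPa


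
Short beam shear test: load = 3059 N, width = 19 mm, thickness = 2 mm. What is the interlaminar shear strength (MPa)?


ILSS = 3F/(4bh) = 3*3059/(4*19*2) = 60.38 MPa

60.38 MPa


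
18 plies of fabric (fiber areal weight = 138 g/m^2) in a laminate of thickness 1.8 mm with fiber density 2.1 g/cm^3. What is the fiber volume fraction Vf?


Vf = n * FAW / (rho_f * h * 1000) = 18 * 138 / (2.1 * 1.8 * 1000) = 0.6571

0.6571


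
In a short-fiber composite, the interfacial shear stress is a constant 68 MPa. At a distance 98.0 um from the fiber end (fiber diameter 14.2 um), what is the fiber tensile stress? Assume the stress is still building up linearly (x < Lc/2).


Force balance: sigma_f * (pi*d^2/4) = tau * (pi*d) * x  ->  sigma_f = 4 * tau * x / d
sigma_f = 4 * 68 * 98.0 / 14.2 = 1877.2 MPa

1877.2 MPa


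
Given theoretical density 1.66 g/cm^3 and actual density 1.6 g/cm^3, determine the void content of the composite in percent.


Void% = (rho_theo - rho_actual)/rho_theo * 100 = (1.66 - 1.6)/1.66 * 100 = 3.61%

3.61%


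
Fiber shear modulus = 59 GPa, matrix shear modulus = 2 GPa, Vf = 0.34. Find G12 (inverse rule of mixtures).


1/G12 = Vf/Gf + (1-Vf)/Gm = 0.34/59 + 0.66/2
G12 = 2.98 GPa

2.98 GPa


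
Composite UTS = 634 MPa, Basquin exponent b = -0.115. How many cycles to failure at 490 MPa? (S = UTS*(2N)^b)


N = 0.5 * (S/UTS)^(1/b) = 0.5 * (490/634)^(1/-0.115) = 4.6984 cycles

4.6984 cycles


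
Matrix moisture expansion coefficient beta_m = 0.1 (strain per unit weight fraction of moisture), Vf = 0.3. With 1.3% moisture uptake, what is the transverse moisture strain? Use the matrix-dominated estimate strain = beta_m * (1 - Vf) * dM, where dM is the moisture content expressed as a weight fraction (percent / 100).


dM = 1.3/100 = 0.013
strain = beta_m * (1-Vf) * dM = 0.1 * 0.7 * 0.013 = 0.00091

0.00091


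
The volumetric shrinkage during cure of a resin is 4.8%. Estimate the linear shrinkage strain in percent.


Linear shrinkage ≈ vol_shrink/3 = 4.8/3 = 1.6%

1.6%


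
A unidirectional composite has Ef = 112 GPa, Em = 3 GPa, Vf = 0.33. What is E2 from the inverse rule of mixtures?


1/E2 = Vf/Ef + (1-Vf)/Em = 0.33/112 + 0.67/3
E2 = 4.42 GPa

4.42 GPa


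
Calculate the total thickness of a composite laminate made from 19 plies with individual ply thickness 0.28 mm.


h = n * t_ply = 19 * 0.28 = 5.32 mm

5.32 mm


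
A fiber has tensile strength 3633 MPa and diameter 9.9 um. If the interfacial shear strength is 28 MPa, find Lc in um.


Lc = sigma_f * d / (2 * tau_i) = 3633 * 9.9 / (2 * 28) = 642.3 um

642.3 um


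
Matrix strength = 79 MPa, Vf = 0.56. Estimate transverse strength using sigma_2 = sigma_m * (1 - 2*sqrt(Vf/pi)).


factor = 1 - 2*sqrt(0.56/pi) = 0.1556
sigma_2 = 79 * 0.1556 = 12.29 MPa

12.29 MPa


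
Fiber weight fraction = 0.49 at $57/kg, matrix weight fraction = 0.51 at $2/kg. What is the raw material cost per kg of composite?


Cost = cost_f*Wf + cost_m*Wm = 57*0.49 + 2*0.51 = $28.95/kg

$28.95/kg


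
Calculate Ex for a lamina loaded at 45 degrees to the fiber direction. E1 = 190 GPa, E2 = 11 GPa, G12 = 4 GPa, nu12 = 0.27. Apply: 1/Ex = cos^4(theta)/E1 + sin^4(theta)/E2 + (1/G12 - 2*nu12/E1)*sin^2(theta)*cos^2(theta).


cos^4(45) = 0.25, sin^4(45) = 0.25, sin^2(45)*cos^2(45) = 0.25
1/G12 - 2*nu12/E1 = 1/4 - 2*0.27/190 = 0.247158 GPa^-1
1/Ex = 0.25/190 + 0.25/11 + 0.247158*0.25 = 0.0858325 GPa^-1
Ex = 11.65 GPa

11.65 GPa


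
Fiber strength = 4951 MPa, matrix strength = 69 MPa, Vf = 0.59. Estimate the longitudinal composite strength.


sigma_1 = sigma_f*Vf + sigma_m*(1-Vf) = 4951*0.59 + 69*0.41 = 2949.4 MPa

2949.4 MPa


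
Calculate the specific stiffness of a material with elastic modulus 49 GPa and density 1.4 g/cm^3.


Specific stiffness = E/rho = 49/1.4 = 35.0 GPa/(g/cm^3)

35.0 GPa/(g/cm^3)


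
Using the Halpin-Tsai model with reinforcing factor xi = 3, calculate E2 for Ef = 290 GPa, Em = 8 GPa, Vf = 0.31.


eta = (Ef/Em - 1)/(Ef/Em + xi) = (36.25 - 1)/(36.25 + 3) = 0.8981
E2 = Em*(1+xi*eta*Vf)/(1-eta*Vf) = 20.35 GPa

20.35 GPa


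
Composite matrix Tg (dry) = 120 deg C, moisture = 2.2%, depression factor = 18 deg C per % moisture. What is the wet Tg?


Tg_wet = Tg_dry - k*moisture = 120 - 18*2.2 = 80.4 deg C

80.4 deg C


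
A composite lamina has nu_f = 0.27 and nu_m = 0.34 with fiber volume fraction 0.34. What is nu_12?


nu_12 = nu_f*Vf + nu_m*(1-Vf) = 0.27*0.34 + 0.34*0.66 = 0.3162

0.3162


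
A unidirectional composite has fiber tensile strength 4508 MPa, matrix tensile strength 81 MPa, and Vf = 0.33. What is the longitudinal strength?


sigma_1 = sigma_f*Vf + sigma_m*(1-Vf) = 4508*0.33 + 81*0.67 = 1541.9 MPa

1541.9 MPa


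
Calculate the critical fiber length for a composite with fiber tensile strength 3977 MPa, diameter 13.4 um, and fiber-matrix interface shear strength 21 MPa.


Lc = sigma_f * d / (2 * tau_i) = 3977 * 13.4 / (2 * 21) = 1268.9 um

1268.9 um


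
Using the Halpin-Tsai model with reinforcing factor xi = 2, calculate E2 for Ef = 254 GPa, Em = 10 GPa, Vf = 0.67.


eta = (Ef/Em - 1)/(Ef/Em + xi) = (25.4 - 1)/(25.4 + 2) = 0.8905
E2 = Em*(1+xi*eta*Vf)/(1-eta*Vf) = 54.38 GPa

54.38 GPa


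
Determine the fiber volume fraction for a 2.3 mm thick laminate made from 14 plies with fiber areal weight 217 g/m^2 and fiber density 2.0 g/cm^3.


Vf = n * FAW / (rho_f * h * 1000) = 14 * 217 / (2.0 * 2.3 * 1000) = 0.6604

0.6604


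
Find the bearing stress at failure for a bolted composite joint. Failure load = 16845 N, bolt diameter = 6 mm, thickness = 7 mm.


sigma_br = F/(d*h) = 16845/(6*7) = 401.1 MPa

401.1 MPa


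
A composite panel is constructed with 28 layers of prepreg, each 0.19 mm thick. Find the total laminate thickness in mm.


h = n * t_ply = 28 * 0.19 = 5.32 mm

5.32 mm


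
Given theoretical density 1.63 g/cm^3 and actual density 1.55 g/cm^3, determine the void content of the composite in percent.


Void% = (rho_theo - rho_actual)/rho_theo * 100 = (1.63 - 1.55)/1.63 * 100 = 4.91%

4.91%


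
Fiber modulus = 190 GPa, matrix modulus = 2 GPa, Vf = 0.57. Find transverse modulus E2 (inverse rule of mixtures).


1/E2 = Vf/Ef + (1-Vf)/Em = 0.57/190 + 0.43/2
E2 = 4.59 GPa

4.59 GPa


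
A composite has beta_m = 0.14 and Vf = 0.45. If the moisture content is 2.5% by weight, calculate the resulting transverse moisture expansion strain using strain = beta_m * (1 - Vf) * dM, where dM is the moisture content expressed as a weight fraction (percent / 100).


dM = 2.5/100 = 0.025
strain = beta_m * (1-Vf) * dM = 0.14 * 0.55 * 0.025 = 0.001925

0.001925


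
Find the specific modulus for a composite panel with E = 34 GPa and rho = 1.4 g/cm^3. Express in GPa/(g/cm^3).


Specific stiffness = E/rho = 34/1.4 = 24.3 GPa/(g/cm^3)

24.3 GPa/(g/cm^3)


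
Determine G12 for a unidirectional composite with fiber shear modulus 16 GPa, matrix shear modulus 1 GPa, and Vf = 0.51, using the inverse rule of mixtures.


1/G12 = Vf/Gf + (1-Vf)/Gm = 0.51/16 + 0.49/1
G12 = 1.92 GPa

1.92 GPa


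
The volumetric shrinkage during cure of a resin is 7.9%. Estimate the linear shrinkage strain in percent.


Linear shrinkage ≈ vol_shrink/3 = 7.9/3 = 2.633%

2.633%


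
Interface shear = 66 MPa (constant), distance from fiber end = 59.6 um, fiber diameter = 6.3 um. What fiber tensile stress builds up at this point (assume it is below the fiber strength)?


Force balance: sigma_f * (pi*d^2/4) = tau * (pi*d) * x  ->  sigma_f = 4 * tau * x / d
sigma_f = 4 * 66 * 59.6 / 6.3 = 2497.5 MPa

2497.5 MPa


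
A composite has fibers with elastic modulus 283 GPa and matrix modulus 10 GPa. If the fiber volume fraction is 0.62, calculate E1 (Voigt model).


E1 = Ef*Vf + Em*(1-Vf) = 283*0.62 + 10*0.38 = 179.26 GPa

179.26 GPa


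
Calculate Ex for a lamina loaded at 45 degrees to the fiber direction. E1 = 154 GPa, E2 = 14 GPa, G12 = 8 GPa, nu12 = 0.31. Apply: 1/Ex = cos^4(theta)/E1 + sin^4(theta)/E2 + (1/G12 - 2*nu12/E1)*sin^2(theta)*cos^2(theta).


cos^4(45) = 0.25, sin^4(45) = 0.25, sin^2(45)*cos^2(45) = 0.25
1/G12 - 2*nu12/E1 = 1/8 - 2*0.31/154 = 0.120974 GPa^-1
1/Ex = 0.25/154 + 0.25/14 + 0.120974*0.25 = 0.049724 GPa^-1
Ex = 20.11 GPa

20.11 GPa


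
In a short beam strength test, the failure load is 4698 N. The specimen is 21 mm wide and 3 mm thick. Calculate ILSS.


ILSS = 3F/(4bh) = 3*4698/(4*21*3) = 55.93 MPa

55.93 MPa


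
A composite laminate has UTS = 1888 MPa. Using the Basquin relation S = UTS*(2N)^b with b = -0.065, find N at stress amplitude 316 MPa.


N = 0.5 * (S/UTS)^(1/b) = 0.5 * (316/1888)^(1/-0.065) = 4.3881e+11 cycles

4.3881e+11 cycles


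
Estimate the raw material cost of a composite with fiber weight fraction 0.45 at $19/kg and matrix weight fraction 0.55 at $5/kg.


Cost = cost_f*Wf + cost_m*Wm = 19*0.45 + 5*0.55 = $11.3/kg

$11.3/kg


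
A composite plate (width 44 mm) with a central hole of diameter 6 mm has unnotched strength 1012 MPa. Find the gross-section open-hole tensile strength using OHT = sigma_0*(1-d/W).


OHT = sigma_0*(1-d/W) = 1012*(1-6/44) = 874.0 MPa

874.0 MPa


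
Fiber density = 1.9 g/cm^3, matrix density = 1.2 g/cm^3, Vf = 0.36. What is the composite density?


rho_c = rho_f*Vf + rho_m*(1-Vf) = 1.9*0.36 + 1.2*0.64 = 1.452 g/cm^3

1.452 g/cm^3


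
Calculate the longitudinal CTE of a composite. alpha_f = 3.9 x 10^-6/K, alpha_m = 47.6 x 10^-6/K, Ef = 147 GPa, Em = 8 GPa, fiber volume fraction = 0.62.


E1 = Ef*Vf + Em*(1-Vf) = 94.18
alpha_1 = (alpha_f*Ef*Vf + alpha_m*Em*(1-Vf))/E1 = 5.31 x 10^-6/K

5.31 x 10^-6/K


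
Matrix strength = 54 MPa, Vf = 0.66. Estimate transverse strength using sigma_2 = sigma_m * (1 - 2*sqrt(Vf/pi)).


factor = 1 - 2*sqrt(0.66/pi) = 0.0833
sigma_2 = 54 * 0.0833 = 4.5 MPa

4.5 MPa


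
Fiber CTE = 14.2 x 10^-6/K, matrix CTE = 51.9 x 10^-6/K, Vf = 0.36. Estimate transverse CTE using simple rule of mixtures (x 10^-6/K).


alpha_2 = alpha_f*Vf + alpha_m*(1-Vf) = 14.2*0.36 + 51.9*0.64 = 38.3 x 10^-6/K

38.3 x 10^-6/K


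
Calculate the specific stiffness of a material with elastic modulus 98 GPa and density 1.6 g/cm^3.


Specific stiffness = E/rho = 98/1.6 = 61.3 GPa/(g/cm^3)

61.3 GPa/(g/cm^3)


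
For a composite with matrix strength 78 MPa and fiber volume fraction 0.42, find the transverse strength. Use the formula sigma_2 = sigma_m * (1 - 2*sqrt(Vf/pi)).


factor = 1 - 2*sqrt(0.42/pi) = 0.2687
sigma_2 = 78 * 0.2687 = 20.96 MPa

20.96 MPa


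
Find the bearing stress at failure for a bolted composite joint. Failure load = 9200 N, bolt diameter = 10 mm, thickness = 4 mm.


sigma_br = F/(d*h) = 9200/(10*4) = 230.0 MPa

230.0 MPa


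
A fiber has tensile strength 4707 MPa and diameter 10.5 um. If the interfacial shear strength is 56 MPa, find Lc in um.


Lc = sigma_f * d / (2 * tau_i) = 4707 * 10.5 / (2 * 56) = 441.3 um

441.3 um


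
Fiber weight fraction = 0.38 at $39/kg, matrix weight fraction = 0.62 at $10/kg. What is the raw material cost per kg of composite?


Cost = cost_f*Wf + cost_m*Wm = 39*0.38 + 10*0.62 = $21.02/kg

$21.02/kg


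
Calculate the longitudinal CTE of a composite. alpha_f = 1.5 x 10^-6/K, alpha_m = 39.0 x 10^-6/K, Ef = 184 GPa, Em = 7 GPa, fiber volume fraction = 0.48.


E1 = Ef*Vf + Em*(1-Vf) = 91.96
alpha_1 = (alpha_f*Ef*Vf + alpha_m*Em*(1-Vf))/E1 = 2.98 x 10^-6/K

2.98 x 10^-6/K


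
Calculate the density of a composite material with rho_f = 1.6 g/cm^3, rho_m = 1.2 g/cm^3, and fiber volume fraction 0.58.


rho_c = rho_f*Vf + rho_m*(1-Vf) = 1.6*0.58 + 1.2*0.42 = 1.432 g/cm^3

1.432 g/cm^3


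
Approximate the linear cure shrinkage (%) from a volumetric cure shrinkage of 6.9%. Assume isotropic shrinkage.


Linear shrinkage ≈ vol_shrink/3 = 6.9/3 = 2.3%

2.3%


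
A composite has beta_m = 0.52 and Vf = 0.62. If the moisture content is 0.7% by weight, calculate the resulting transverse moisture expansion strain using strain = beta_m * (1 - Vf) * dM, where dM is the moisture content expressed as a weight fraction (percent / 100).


dM = 0.7/100 = 0.007
strain = beta_m * (1-Vf) * dM = 0.52 * 0.38 * 0.007 = 0.0013832

0.0013832


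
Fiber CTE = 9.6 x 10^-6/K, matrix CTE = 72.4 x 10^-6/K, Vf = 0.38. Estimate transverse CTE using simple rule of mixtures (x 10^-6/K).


alpha_2 = alpha_f*Vf + alpha_m*(1-Vf) = 9.6*0.38 + 72.4*0.62 = 48.5 x 10^-6/K

48.5 x 10^-6/K


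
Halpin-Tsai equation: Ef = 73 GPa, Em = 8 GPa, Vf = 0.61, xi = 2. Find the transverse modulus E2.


eta = (Ef/Em - 1)/(Ef/Em + xi) = (9.125 - 1)/(9.125 + 2) = 0.7303
E2 = Em*(1+xi*eta*Vf)/(1-eta*Vf) = 27.28 GPa

27.28 GPa


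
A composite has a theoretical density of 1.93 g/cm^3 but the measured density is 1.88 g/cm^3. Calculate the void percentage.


Void% = (rho_theo - rho_actual)/rho_theo * 100 = (1.93 - 1.88)/1.93 * 100 = 2.59%

2.59%


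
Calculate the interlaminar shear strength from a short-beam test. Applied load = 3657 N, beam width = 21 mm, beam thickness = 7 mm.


ILSS = 3F/(4bh) = 3*3657/(4*21*7) = 18.66 MPa

18.66 MPa


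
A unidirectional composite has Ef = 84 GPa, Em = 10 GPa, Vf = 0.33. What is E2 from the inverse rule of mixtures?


1/E2 = Vf/Ef + (1-Vf)/Em = 0.33/84 + 0.67/10
E2 = 14.1 GPa

14.1 GPa


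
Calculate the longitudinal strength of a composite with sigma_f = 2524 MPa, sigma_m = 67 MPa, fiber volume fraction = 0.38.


sigma_1 = sigma_f*Vf + sigma_m*(1-Vf) = 2524*0.38 + 67*0.62 = 1000.7 MPa

1000.7 MPa


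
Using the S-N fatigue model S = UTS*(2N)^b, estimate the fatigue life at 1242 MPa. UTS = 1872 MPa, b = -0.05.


N = 0.5 * (S/UTS)^(1/b) = 0.5 * (1242/1872)^(1/-0.05) = 1830.8593 cycles

1830.8593 cycles


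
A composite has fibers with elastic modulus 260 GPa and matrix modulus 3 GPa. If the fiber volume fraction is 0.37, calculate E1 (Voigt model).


E1 = Ef*Vf + Em*(1-Vf) = 260*0.37 + 3*0.63 = 98.09 GPa

98.09 GPa


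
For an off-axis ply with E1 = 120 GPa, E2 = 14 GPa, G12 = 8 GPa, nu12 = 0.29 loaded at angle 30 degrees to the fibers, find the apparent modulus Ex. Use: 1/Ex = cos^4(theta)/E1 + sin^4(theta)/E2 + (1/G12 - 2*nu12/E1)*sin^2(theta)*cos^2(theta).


cos^4(30) = 0.5625, sin^4(30) = 0.0625, sin^2(30)*cos^2(30) = 0.1875
1/G12 - 2*nu12/E1 = 1/8 - 2*0.29/120 = 0.120167 GPa^-1
1/Ex = 0.5625/120 + 0.0625/14 + 0.120167*0.1875 = 0.031683 GPa^-1
Ex = 31.56 GPa

31.56 GPa


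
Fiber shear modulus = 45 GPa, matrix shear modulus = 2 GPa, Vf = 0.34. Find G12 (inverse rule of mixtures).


1/G12 = Vf/Gf + (1-Vf)/Gm = 0.34/45 + 0.66/2
G12 = 2.96 GPa

2.96 GPa


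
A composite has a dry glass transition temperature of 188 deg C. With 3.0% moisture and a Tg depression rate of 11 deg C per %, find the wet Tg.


Tg_wet = Tg_dry - k*moisture = 188 - 11*3.0 = 155.0 deg C

155.0 deg C


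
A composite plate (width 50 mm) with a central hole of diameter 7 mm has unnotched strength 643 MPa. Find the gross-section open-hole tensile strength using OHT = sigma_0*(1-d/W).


OHT = sigma_0*(1-d/W) = 643*(1-7/50) = 553.0 MPa

553.0 MPa


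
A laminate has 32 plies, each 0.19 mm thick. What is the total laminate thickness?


h = n * t_ply = 32 * 0.19 = 6.08 mm

6.08 mm


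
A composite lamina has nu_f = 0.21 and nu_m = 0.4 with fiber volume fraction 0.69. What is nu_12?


nu_12 = nu_f*Vf + nu_m*(1-Vf) = 0.21*0.69 + 0.4*0.31 = 0.2689

0.2689


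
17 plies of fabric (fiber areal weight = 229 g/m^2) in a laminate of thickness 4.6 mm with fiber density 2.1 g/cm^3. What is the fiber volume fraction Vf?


Vf = n * FAW / (rho_f * h * 1000) = 17 * 229 / (2.1 * 4.6 * 1000) = 0.403

0.403


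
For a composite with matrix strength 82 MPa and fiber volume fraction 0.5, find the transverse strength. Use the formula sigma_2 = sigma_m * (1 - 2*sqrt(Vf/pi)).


factor = 1 - 2*sqrt(0.5/pi) = 0.2021
sigma_2 = 82 * 0.2021 = 16.57 MPa

16.57 MPa


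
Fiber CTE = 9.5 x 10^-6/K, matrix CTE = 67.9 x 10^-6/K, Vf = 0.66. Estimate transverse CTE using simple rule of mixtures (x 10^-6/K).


alpha_2 = alpha_f*Vf + alpha_m*(1-Vf) = 9.5*0.66 + 67.9*0.34 = 29.4 x 10^-6/K

29.4 x 10^-6/K


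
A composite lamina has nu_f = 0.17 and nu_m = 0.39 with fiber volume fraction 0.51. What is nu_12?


nu_12 = nu_f*Vf + nu_m*(1-Vf) = 0.17*0.51 + 0.39*0.49 = 0.2778

0.2778


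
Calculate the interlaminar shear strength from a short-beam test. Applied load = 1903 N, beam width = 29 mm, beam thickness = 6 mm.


ILSS = 3F/(4bh) = 3*1903/(4*29*6) = 8.2 MPa

8.2 MPa


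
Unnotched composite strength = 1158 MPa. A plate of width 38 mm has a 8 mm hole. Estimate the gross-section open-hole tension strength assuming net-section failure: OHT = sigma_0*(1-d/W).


OHT = sigma_0*(1-d/W) = 1158*(1-8/38) = 914.2 MPa

914.2 MPa


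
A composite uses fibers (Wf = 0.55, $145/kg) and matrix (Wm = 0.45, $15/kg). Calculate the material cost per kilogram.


Cost = cost_f*Wf + cost_m*Wm = 145*0.55 + 15*0.45 = $86.5/kg

$86.5/kg


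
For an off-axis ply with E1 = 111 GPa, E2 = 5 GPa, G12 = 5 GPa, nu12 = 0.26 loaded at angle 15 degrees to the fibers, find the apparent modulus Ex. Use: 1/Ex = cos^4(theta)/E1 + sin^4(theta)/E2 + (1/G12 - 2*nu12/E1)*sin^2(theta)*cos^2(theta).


cos^4(15) = 0.870513, sin^4(15) = 0.004487, sin^2(15)*cos^2(15) = 0.0625
1/G12 - 2*nu12/E1 = 1/5 - 2*0.26/111 = 0.195315 GPa^-1
1/Ex = 0.870513/111 + 0.004487/5 + 0.195315*0.0625 = 0.0209471 GPa^-1
Ex = 47.74 GPa

47.74 GPa


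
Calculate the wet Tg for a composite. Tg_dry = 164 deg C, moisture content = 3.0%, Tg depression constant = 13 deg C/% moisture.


Tg_wet = Tg_dry - k*moisture = 164 - 13*3.0 = 125.0 deg C

125.0 deg C


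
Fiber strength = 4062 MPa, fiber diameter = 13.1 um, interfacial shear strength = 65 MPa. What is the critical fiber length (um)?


Lc = sigma_f * d / (2 * tau_i) = 4062 * 13.1 / (2 * 65) = 409.3 um

409.3 um


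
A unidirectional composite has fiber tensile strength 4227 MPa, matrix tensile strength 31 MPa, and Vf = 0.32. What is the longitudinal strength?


sigma_1 = sigma_f*Vf + sigma_m*(1-Vf) = 4227*0.32 + 31*0.68 = 1373.7 MPa

1373.7 MPa


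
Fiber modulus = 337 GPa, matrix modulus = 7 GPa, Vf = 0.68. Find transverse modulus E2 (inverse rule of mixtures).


1/E2 = Vf/Ef + (1-Vf)/Em = 0.68/337 + 0.32/7
E2 = 20.95 GPa

20.95 GPa


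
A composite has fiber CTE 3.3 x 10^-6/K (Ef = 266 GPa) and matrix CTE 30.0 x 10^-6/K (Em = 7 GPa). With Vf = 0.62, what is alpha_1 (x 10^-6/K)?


E1 = Ef*Vf + Em*(1-Vf) = 167.58
alpha_1 = (alpha_f*Ef*Vf + alpha_m*Em*(1-Vf))/E1 = 3.72 x 10^-6/K

3.72 x 10^-6/K


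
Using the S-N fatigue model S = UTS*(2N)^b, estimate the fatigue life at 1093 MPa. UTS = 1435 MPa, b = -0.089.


N = 0.5 * (S/UTS)^(1/b) = 0.5 * (1093/1435)^(1/-0.089) = 10.6516 cycles

10.6516 cycles


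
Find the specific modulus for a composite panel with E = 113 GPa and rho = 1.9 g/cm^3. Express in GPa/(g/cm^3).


Specific stiffness = E/rho = 113/1.9 = 59.5 GPa/(g/cm^3)

59.5 GPa/(g/cm^3)


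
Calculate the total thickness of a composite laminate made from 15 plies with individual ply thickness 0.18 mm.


h = n * t_ply = 15 * 0.18 = 2.7 mm

2.7 mm
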